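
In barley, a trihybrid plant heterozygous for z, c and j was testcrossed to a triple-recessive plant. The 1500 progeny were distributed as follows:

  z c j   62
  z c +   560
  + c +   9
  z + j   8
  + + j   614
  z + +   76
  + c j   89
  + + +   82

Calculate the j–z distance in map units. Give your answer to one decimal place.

10.7 map units

The two most frequent reciprocal classes, + + j and z c +, are the parental types, so the F1 was + + j / z c +.
The two rarest classes, z + j and + c +, are the double crossovers. Comparing them with the parentals, only the z allele has switched, so z is the middle locus and the order is j – z – c.
Crossovers in the j–z interval produce the single-crossover classes + + + and z c j (82 + 62 = 144) plus the double crossovers (17).
RF(j–z) = (144 + 17) / 1500 = 161/1500 = 0.1073 → 10.7 map units.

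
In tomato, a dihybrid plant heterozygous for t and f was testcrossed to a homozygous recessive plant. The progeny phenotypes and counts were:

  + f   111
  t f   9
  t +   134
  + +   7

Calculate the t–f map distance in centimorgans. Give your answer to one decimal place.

The two most frequent classes, + f (111) and t + (134), are the parental types, so the F1 was + f / t +.
The recombinant classes are + + and t f: 7 + 9 = 16.
Recombination frequency = 16/261 = 0.0613 ≈ 6.1%, i.e. 6.1 centimorgans.

6.1 centimorgans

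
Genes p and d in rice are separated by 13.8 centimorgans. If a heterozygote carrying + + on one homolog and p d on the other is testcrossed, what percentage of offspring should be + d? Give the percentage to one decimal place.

6.9%

A map distance of 13.8 centimorgans corresponds to a recombination frequency of 0.138.
The F1 is + + / p d, so + d is a recombinant gamete class with expected frequency r/2 = 0.138/2 = 0.0690.
That is 0.0690 = 6.9% of the progeny.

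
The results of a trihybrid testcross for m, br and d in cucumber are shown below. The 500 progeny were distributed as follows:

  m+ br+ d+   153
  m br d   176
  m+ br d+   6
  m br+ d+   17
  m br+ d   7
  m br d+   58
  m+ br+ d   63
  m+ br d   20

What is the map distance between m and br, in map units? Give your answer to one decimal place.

The two most frequent reciprocal classes, m+ br+ d+ and m br d, are the parental types, so the F1 was m+ br+ d+ / m br d.
The two rarest classes, m+ br d+ and m br+ d, are the double crossovers. Comparing them with the parentals, only the br allele has switched, so br is the middle locus and the order is m – br – d.
Crossovers in the m–br interval produce the single-crossover classes m br+ d+ and m+ br d (17 + 20 = 37) plus the double crossovers (13).
RF(m–br) = (37 + 13) / 500 = 50/500 = 0.1000 → 10.0 map units.

10.0 map units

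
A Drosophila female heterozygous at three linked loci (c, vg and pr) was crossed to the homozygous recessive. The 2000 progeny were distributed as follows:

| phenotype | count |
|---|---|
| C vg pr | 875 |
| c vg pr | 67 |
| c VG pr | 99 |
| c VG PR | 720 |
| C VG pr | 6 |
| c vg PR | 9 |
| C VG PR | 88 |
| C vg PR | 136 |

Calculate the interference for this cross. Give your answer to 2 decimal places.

0.29

The two most frequent reciprocal classes, c VG PR and C vg pr, are the parental types, so the F1 was c VG PR / C vg pr.
The two rarest classes, c vg PR and C VG pr, are the double crossovers. Comparing them with the parentals, only the vg allele has switched, so vg is the middle locus and the order is pr – vg – c.
pr–vg: (235 + 15)/2000 = 0.1250; vg–c: (155 + 15)/2000 = 0.0850.
Expected DCO frequency = 0.1250 × 0.0850 ≈ 0.01063; observed = 15/2000 ≈ 0.00750.
Coefficient of coincidence = 0.00750/0.01063 ≈ 0.71; interference = 1 − 0.71 = 0.29.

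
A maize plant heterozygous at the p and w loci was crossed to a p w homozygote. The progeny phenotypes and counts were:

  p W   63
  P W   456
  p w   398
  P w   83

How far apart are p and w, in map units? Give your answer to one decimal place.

The two most frequent classes, P W (456) and p w (398), are the parental types, so the F1 was P W / p w.
The recombinant classes are P w and p W: 83 + 63 = 146.
Recombination frequency = 146/1000 = 0.1460 ≈ 14.6%, i.e. 14.6 map units.

14.6 map units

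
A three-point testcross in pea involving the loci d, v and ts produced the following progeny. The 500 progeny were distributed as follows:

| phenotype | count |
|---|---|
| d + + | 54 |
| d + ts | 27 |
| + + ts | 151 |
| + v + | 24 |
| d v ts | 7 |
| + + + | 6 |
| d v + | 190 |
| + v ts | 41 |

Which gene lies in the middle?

ts

The two most frequent reciprocal classes, d v + and + + ts, are the parental types, so the F1 was d v + / + + ts.
The two rarest classes, d v ts and + + +, are the double crossovers. Comparing them with the parentals, only the ts allele has switched, so ts is the middle locus and the order is v – ts – d.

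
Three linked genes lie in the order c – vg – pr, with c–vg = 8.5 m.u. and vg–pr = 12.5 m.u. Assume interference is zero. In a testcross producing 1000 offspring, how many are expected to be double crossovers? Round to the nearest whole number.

Map distances give recombination frequencies of 0.085 and 0.125 for the two intervals.
With no interference, expected double-crossover frequency = 0.085 × 0.125 = 0.01063.
Expected number = 0.01063 × 1000 = 10.62 ≈ 11.

11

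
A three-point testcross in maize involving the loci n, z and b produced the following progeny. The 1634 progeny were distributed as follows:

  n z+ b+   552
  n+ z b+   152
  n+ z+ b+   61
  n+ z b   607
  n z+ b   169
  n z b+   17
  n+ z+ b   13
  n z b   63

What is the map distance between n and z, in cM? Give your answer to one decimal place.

9.4 cM

The two most frequent reciprocal classes, n z+ b+ and n+ z b, are the parental types, so the F1 was n z+ b+ / n+ z b.
The two rarest classes, n z b+ and n+ z+ b, are the double crossovers. Comparing them with the parentals, only the z allele has switched, so z is the middle locus and the order is b – z – n.
Crossovers in the z–n interval produce the single-crossover classes n+ z+ b+ and n z b (61 + 63 = 124) plus the double crossovers (30).
RF(z–n) = (124 + 30) / 1634 = 154/1634 = 0.0942 → 9.4 cM.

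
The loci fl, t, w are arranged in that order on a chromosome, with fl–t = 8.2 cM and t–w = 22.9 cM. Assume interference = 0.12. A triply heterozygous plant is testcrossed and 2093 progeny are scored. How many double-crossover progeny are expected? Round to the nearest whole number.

Map distances give recombination frequencies of 0.082 and 0.229 for the two intervals.
With interference 0.12 (so coincidence = 0.88), expected double-crossover frequency = 0.082 × 0.229 × 0.88 = 0.01652.
Expected number = 0.01652 × 2093 = 34.59 ≈ 35.

35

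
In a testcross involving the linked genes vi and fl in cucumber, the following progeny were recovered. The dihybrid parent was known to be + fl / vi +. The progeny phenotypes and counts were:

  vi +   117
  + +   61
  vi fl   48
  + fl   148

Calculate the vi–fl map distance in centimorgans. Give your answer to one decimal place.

29.1 centimorgans

The recombinant classes are + + and vi fl: 61 + 48 = 109.
Recombination frequency = 109/374 = 0.2914 ≈ 29.1%, i.e. 29.1 centimorgans.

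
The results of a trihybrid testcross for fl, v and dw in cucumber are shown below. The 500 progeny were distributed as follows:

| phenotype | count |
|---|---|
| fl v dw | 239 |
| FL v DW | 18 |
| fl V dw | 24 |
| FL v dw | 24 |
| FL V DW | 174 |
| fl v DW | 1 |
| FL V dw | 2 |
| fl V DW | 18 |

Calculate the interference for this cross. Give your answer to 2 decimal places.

The two most frequent reciprocal classes, fl v dw and FL V DW, are the parental types, so the F1 was fl v dw / FL V DW.
The two rarest classes, fl v DW and FL V dw, are the double crossovers. Comparing them with the parentals, only the dw allele has switched, so dw is the middle locus and the order is v – dw – fl.
v–dw: (42 + 3)/500 = 0.0900; dw–fl: (42 + 3)/500 = 0.0900.
Expected DCO frequency = 0.0900 × 0.0900 ≈ 0.00810; observed = 3/500 ≈ 0.00600.
Coefficient of coincidence = 0.00600/0.00810 ≈ 0.74; interference = 1 − 0.74 = 0.26.

0.26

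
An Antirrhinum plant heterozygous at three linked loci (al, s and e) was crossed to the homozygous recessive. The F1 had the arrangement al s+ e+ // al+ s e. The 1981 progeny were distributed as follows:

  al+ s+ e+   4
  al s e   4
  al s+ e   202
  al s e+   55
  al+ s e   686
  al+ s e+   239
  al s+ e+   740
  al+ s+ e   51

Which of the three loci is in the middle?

al

The two rarest classes, al+ s+ e+ and al s e, are the double crossovers. Comparing them with the parentals, only the al allele has switched, so al is the middle locus and the order is s – al – e.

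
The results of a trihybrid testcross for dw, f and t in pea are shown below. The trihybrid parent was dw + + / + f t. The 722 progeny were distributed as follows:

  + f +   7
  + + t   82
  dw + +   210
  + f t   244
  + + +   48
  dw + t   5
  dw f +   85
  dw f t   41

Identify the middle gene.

t

The two rarest classes, dw + t and + f +, are the double crossovers. Comparing them with the parentals, only the t allele has switched, so t is the middle locus and the order is dw – t – f.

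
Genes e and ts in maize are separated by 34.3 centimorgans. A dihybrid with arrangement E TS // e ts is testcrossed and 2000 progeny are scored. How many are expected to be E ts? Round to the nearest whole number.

A map distance of 34.3 centimorgans corresponds to a recombination frequency of 0.343.
The F1 is E TS / e ts, so E ts is a recombinant gamete class with expected frequency r/2 = 0.343/2 = 0.1715.
Expected number = 0.1715 × 2000 = 343.00 ≈ 343.

343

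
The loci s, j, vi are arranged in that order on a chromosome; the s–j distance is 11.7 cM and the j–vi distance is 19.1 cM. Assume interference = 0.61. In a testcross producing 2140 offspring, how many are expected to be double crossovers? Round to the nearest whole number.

19

Map distances give recombination frequencies of 0.117 and 0.191 for the two intervals.
With interference 0.61 (so coincidence = 0.39), expected double-crossover frequency = 0.117 × 0.191 × 0.39 = 0.00872.
Expected number = 0.00872 × 2140 = 18.65 ≈ 19.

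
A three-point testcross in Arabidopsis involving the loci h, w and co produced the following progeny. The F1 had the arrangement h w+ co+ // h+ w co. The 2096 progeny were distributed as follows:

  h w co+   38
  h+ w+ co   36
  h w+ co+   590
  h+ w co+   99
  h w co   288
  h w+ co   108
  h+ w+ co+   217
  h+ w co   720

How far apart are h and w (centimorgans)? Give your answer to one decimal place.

The two rarest classes, h w co+ and h+ w+ co, are the double crossovers. Comparing them with the parentals, only the w allele has switched, so w is the middle locus and the order is co – w – h.
Crossovers in the w–h interval produce the single-crossover classes h+ w+ co+ and h w co (217 + 288 = 505) plus the double crossovers (74).
RF(w–h) = (505 + 74) / 2096 = 579/2096 = 0.2762 → 27.6 centimorgans.

27.6 centimorgans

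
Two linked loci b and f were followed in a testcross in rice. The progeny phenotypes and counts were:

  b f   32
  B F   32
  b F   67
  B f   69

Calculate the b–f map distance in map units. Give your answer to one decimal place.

32.0 map units

The two most frequent classes, B f (69) and b F (67), are the parental types, so the F1 was B f / b F.
The recombinant classes are B F and b f: 32 + 32 = 64.
Recombination frequency = 64/200 = 0.3200 ≈ 32.0%, i.e. 32.0 map units.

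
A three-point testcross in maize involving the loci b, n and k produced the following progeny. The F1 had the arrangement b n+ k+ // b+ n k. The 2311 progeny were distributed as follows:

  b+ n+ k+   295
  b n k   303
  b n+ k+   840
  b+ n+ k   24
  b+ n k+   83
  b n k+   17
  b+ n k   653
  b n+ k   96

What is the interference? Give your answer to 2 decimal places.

0.33

The two rarest classes, b n k+ and b+ n+ k, are the double crossovers. Comparing them with the parentals, only the n allele has switched, so n is the middle locus and the order is b – n – k.
b–n: (598 + 41)/2311 = 0.2765; n–k: (179 + 41)/2311 = 0.0952.
Expected DCO frequency = 0.2765 × 0.0952 ≈ 0.02632; observed = 41/2311 ≈ 0.01774.
Coefficient of coincidence = 0.01774/0.02632 ≈ 0.67; interference = 1 − 0.67 = 0.33.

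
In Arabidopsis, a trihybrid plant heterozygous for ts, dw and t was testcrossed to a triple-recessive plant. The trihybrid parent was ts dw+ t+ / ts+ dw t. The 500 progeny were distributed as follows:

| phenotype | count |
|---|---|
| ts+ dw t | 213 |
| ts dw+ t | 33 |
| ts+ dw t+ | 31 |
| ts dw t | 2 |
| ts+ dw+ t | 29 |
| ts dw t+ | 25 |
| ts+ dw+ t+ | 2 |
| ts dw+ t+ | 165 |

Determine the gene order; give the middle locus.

ts

The two rarest classes, ts+ dw+ t+ and ts dw t, are the double crossovers. Comparing them with the parentals, only the ts allele has switched, so ts is the middle locus and the order is dw – ts – t.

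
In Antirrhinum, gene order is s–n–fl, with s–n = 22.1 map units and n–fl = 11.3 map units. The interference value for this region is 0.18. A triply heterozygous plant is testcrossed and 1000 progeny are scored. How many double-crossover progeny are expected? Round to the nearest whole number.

20

Map distances give recombination frequencies of 0.221 and 0.113 for the two intervals.
With interference 0.18 (so coincidence = 0.82), expected double-crossover frequency = 0.221 × 0.113 × 0.82 = 0.02048.
Expected number = 0.02048 × 1000 = 20.48 ≈ 20.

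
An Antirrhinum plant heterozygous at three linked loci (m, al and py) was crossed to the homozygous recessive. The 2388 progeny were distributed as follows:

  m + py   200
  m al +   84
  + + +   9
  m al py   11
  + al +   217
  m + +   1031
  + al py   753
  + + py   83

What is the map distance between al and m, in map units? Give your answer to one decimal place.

The two most frequent reciprocal classes, m + + and + al py, are the parental types, so the F1 was m + + / + al py.
The two rarest classes, + + + and m al py, are the double crossovers. Comparing them with the parentals, only the m allele has switched, so m is the middle locus and the order is al – m – py.
Crossovers in the al–m interval produce the single-crossover classes m al + and + + py (84 + 83 = 167) plus the double crossovers (20).
RF(al–m) = (167 + 20) / 2388 = 187/2388 = 0.0783 → 7.8 map units.

7.8 map units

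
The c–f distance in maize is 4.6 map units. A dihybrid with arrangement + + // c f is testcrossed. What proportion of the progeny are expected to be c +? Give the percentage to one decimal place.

2.3%

A map distance of 4.6 map units corresponds to a recombination frequency of 0.046.
The F1 is + + / c f, so c + is a recombinant gamete class with expected frequency r/2 = 0.046/2 = 0.0230.
That is 0.0230 = 2.3% of the progeny.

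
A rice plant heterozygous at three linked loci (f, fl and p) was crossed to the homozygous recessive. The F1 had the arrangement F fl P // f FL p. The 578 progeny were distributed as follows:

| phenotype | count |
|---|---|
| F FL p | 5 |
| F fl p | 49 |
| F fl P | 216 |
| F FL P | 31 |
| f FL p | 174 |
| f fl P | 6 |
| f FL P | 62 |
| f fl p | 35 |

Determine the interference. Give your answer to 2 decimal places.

0.32

The two rarest classes, f fl P and F FL p, are the double crossovers. Comparing them with the parentals, only the f allele has switched, so f is the middle locus and the order is p – f – fl.
p–f: (111 + 11)/578 = 0.2111; f–fl: (66 + 11)/578 = 0.1332.
Expected DCO frequency = 0.2111 × 0.1332 ≈ 0.02812; observed = 11/578 ≈ 0.01903.
Coefficient of coincidence = 0.01903/0.02812 ≈ 0.68; interference = 1 − 0.68 = 0.32.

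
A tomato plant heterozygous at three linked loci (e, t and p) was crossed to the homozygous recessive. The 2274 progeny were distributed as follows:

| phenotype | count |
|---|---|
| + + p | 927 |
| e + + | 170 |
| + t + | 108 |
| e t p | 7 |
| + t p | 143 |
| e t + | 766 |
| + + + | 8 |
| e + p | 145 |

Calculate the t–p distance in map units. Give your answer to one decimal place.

14.4 map units

The two most frequent reciprocal classes, e t + and + + p, are the parental types, so the F1 was e t + / + + p.
The two rarest classes, e t p and + + +, are the double crossovers. Comparing them with the parentals, only the p allele has switched, so p is the middle locus and the order is e – p – t.
Crossovers in the p–t interval produce the single-crossover classes e + + and + t p (170 + 143 = 313) plus the double crossovers (15).
RF(p–t) = (313 + 15) / 2274 = 328/2274 = 0.1442 → 14.4 map units.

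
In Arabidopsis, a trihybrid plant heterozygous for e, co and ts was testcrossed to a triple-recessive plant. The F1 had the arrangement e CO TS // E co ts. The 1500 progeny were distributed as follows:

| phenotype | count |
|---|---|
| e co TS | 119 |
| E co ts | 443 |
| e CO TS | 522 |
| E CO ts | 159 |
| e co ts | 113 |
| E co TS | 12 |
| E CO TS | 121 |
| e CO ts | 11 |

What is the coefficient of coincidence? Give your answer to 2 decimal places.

0.45

The two rarest classes, e CO ts and E co TS, are the double crossovers. Comparing them with the parentals, only the ts allele has switched, so ts is the middle locus and the order is e – ts – co.
e–ts: (234 + 23)/1500 = 0.1713; ts–co: (278 + 23)/1500 = 0.2007.
Expected DCO frequency = 0.1713 × 0.2007 ≈ 0.03438; observed = 23/1500 ≈ 0.01533.
Coefficient of coincidence = 0.01533/0.03438 ≈ 0.45.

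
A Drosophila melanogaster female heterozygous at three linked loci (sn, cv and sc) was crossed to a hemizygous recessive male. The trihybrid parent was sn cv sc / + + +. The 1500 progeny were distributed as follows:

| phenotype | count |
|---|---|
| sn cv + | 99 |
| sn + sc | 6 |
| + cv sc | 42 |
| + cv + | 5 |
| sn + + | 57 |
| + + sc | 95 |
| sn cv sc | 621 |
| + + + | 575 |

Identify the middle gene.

The two rarest classes, sn + sc and + cv +, are the double crossovers. Comparing them with the parentals, only the cv allele has switched, so cv is the middle locus and the order is sc – cv – sn.

cv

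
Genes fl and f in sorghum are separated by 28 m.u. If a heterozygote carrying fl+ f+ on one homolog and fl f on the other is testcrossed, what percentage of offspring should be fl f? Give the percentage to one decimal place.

36.0%

A map distance of 28 m.u. corresponds to a recombination frequency of 0.280.
The F1 is fl+ f+ / fl f, so fl f is a parental gamete class with expected frequency (1 − r)/2 = 0.720/2 = 0.3600.
That is 0.3600 = 36.0% of the progeny.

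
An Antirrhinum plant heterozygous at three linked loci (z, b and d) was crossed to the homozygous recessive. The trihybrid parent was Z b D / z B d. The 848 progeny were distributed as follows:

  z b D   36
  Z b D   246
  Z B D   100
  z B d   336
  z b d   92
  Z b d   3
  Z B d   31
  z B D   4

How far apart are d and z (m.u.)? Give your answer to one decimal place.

The two rarest classes, Z b d and z B D, are the double crossovers. Comparing them with the parentals, only the d allele has switched, so d is the middle locus and the order is z – d – b.
Crossovers in the z–d interval produce the single-crossover classes z b D and Z B d (36 + 31 = 67) plus the double crossovers (7).
RF(z–d) = (67 + 7) / 848 = 74/848 = 0.0873 → 8.7 m.u.

8.7 m.u.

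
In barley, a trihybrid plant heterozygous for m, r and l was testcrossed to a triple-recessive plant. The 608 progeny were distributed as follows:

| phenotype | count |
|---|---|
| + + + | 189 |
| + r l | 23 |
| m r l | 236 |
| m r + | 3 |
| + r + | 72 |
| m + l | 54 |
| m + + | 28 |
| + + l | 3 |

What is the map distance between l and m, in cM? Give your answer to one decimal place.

9.4 cM

The two most frequent reciprocal classes, + + + and m r l, are the parental types, so the F1 was + + + / m r l.
The two rarest classes, + + l and m r +, are the double crossovers. Comparing them with the parentals, only the l allele has switched, so l is the middle locus and the order is r – l – m.
Crossovers in the l–m interval produce the single-crossover classes m + + and + r l (28 + 23 = 51) plus the double crossovers (6).
RF(l–m) = (51 + 6) / 608 = 57/608 = 0.0938 → 9.4 cM.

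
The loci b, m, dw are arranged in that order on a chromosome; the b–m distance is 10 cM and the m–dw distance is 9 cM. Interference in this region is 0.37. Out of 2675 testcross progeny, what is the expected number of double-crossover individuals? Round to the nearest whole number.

15

Map distances give recombination frequencies of 0.100 and 0.090 for the two intervals.
With interference 0.37 (so coincidence = 0.63), expected double-crossover frequency = 0.100 × 0.090 × 0.63 = 0.00567.
Expected number = 0.00567 × 2675 = 15.17 ≈ 15.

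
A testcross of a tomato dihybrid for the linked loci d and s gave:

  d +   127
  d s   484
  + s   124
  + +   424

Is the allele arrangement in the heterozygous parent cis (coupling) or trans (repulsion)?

The two most frequent classes are + + (424) and d s (484); these are the parental (non-recombinant) types.
So the F1 carried + + on one chromosome and d s on the other — the recessive alleles are on the same chromosome (cis / coupling).

cis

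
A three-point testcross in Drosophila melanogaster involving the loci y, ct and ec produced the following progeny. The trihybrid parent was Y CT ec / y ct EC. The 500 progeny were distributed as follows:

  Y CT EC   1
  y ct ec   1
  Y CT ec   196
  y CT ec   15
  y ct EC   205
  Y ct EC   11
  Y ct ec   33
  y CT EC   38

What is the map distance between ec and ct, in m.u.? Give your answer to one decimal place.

14.6 m.u.

The two rarest classes, Y CT EC and y ct ec, are the double crossovers. Comparing them with the parentals, only the ec allele has switched, so ec is the middle locus and the order is y – ec – ct.
Crossovers in the ec–ct interval produce the single-crossover classes Y ct ec and y CT EC (33 + 38 = 71) plus the double crossovers (2).
RF(ec–ct) = (71 + 2) / 500 = 73/500 = 0.1460 → 14.6 m.u.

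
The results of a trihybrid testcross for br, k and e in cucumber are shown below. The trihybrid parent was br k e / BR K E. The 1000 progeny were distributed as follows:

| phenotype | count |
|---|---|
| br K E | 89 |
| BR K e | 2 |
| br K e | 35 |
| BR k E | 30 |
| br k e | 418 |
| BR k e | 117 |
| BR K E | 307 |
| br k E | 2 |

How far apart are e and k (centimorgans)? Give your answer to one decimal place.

6.9 centimorgans

The two rarest classes, br k E and BR K e, are the double crossovers. Comparing them with the parentals, only the e allele has switched, so e is the middle locus and the order is k – e – br.
Crossovers in the k–e interval produce the single-crossover classes br K e and BR k E (35 + 30 = 65) plus the double crossovers (4).
RF(k–e) = (65 + 4) / 1000 = 69/1000 = 0.0690 → 6.9 centimorgans.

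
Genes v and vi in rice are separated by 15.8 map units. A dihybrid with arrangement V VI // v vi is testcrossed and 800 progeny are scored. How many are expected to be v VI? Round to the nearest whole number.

A map distance of 15.8 map units corresponds to a recombination frequency of 0.158.
The F1 is V VI / v vi, so v VI is a recombinant gamete class with expected frequency r/2 = 0.158/2 = 0.0790.
Expected number = 0.0790 × 800 = 63.20 ≈ 63.

63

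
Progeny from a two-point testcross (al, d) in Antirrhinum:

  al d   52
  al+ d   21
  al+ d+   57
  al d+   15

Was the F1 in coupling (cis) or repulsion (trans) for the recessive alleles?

The two most frequent classes are al+ d+ (57) and al d (52); these are the parental (non-recombinant) types.
So the F1 carried al+ d+ on one chromosome and al d on the other — the recessive alleles are on the same chromosome (cis / coupling).

cis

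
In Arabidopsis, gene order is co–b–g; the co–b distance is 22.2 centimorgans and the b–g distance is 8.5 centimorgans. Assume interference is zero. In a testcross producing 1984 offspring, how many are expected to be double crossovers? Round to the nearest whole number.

Map distances give recombination frequencies of 0.222 and 0.085 for the two intervals.
With no interference, expected double-crossover frequency = 0.222 × 0.085 = 0.01887.
Expected number = 0.01887 × 1984 = 37.44 ≈ 37.

37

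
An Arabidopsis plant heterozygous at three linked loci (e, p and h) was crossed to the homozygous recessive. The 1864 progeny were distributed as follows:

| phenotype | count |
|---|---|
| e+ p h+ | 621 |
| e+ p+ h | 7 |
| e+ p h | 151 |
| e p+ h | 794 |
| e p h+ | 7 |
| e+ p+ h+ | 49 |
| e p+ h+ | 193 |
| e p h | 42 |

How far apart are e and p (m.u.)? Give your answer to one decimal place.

5.6 m.u.

The two most frequent reciprocal classes, e p+ h and e+ p h+, are the parental types, so the F1 was e p+ h / e+ p h+.
The two rarest classes, e+ p+ h and e p h+, are the double crossovers. Comparing them with the parentals, only the e allele has switched, so e is the middle locus and the order is h – e – p.
Crossovers in the e–p interval produce the single-crossover classes e p h and e+ p+ h+ (42 + 49 = 91) plus the double crossovers (14).
RF(e–p) = (91 + 14) / 1864 = 105/1864 = 0.0563 → 5.6 m.u.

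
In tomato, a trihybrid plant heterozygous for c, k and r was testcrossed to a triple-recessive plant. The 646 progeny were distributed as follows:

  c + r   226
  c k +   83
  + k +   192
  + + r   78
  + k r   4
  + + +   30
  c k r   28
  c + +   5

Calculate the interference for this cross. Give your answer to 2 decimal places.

0.49

The two most frequent reciprocal classes, + k + and c + r, are the parental types, so the F1 was + k + / c + r.
The two rarest classes, + k r and c + +, are the double crossovers. Comparing them with the parentals, only the r allele has switched, so r is the middle locus and the order is k – r – c.
k–r: (58 + 9)/646 = 0.1037; r–c: (161 + 9)/646 = 0.2632.
Expected DCO frequency = 0.1037 × 0.2632 ≈ 0.02729; observed = 9/646 ≈ 0.01393.
Coefficient of coincidence = 0.01393/0.02729 ≈ 0.51; interference = 1 − 0.51 = 0.49.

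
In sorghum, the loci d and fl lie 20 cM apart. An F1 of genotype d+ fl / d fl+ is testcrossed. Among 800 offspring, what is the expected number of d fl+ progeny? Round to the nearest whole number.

A map distance of 20 cM corresponds to a recombination frequency of 0.200.
The F1 is d+ fl / d fl+, so d fl+ is a parental gamete class with expected frequency (1 − r)/2 = 0.800/2 = 0.4000.
Expected number = 0.4000 × 800 = 320.00 ≈ 320.

320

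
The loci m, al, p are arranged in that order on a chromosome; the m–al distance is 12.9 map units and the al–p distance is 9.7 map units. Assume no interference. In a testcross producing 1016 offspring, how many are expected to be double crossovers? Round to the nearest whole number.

13

Map distances give recombination frequencies of 0.129 and 0.097 for the two intervals.
With no interference, expected double-crossover frequency = 0.129 × 0.097 = 0.01251.
Expected number = 0.01251 × 1016 = 12.71 ≈ 13.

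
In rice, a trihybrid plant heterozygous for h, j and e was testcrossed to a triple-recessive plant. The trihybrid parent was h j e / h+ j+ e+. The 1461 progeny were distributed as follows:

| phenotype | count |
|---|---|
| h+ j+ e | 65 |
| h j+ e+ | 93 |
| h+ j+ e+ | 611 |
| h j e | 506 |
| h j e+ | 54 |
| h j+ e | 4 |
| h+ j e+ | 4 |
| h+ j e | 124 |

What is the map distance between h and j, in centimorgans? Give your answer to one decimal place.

15.4 centimorgans

The two rarest classes, h j+ e and h+ j e+, are the double crossovers. Comparing them with the parentals, only the j allele has switched, so j is the middle locus and the order is e – j – h.
Crossovers in the j–h interval produce the single-crossover classes h+ j e and h j+ e+ (124 + 93 = 217) plus the double crossovers (8).
RF(j–h) = (217 + 8) / 1461 = 225/1461 = 0.1540 → 15.4 centimorgans.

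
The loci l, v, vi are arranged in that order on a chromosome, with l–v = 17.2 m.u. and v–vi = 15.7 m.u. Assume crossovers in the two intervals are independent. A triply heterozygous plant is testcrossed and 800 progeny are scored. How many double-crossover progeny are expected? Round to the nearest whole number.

22

Map distances give recombination frequencies of 0.172 and 0.157 for the two intervals.
With no interference, expected double-crossover frequency = 0.172 × 0.157 = 0.02700.
Expected number = 0.02700 × 800 = 21.60 ≈ 22.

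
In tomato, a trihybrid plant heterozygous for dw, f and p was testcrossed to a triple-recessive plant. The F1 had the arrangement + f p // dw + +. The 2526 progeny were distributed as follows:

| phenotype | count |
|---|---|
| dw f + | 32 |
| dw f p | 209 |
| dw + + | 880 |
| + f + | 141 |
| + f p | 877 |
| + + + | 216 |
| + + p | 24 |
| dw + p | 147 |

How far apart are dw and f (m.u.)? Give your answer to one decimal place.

The two rarest classes, + + p and dw f +, are the double crossovers. Comparing them with the parentals, only the f allele has switched, so f is the middle locus and the order is p – f – dw.
Crossovers in the f–dw interval produce the single-crossover classes dw f p and + + + (209 + 216 = 425) plus the double crossovers (56).
RF(f–dw) = (425 + 56) / 2526 = 481/2526 = 0.1904 → 19.0 m.u.

19.0 m.u.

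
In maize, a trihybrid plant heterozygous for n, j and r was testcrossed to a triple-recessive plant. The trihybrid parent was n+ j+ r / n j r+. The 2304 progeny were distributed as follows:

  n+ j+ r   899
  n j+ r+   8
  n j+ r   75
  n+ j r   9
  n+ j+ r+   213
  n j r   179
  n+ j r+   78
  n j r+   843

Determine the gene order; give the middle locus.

The two rarest classes, n+ j r and n j+ r+, are the double crossovers. Comparing them with the parentals, only the j allele has switched, so j is the middle locus and the order is r – j – n.

j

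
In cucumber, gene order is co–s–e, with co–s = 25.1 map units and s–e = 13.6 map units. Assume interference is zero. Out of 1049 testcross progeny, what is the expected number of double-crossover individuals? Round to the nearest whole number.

Map distances give recombination frequencies of 0.251 and 0.136 for the two intervals.
With no interference, expected double-crossover frequency = 0.251 × 0.136 = 0.03414.
Expected number = 0.03414 × 1049 = 35.81 ≈ 36.

36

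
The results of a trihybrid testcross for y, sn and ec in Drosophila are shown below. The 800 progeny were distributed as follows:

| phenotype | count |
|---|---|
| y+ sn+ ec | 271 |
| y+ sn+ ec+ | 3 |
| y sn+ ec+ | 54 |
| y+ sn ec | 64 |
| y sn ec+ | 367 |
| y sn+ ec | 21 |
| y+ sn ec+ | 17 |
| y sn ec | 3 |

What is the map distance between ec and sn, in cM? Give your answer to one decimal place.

The two most frequent reciprocal classes, y+ sn+ ec and y sn ec+, are the parental types, so the F1 was y+ sn+ ec / y sn ec+.
The two rarest classes, y+ sn+ ec+ and y sn ec, are the double crossovers. Comparing them with the parentals, only the ec allele has switched, so ec is the middle locus and the order is y – ec – sn.
Crossovers in the ec–sn interval produce the single-crossover classes y+ sn ec and y sn+ ec+ (64 + 54 = 118) plus the double crossovers (6).
RF(ec–sn) = (118 + 6) / 800 = 124/800 = 0.1550 → 15.5 cM.

15.5 cM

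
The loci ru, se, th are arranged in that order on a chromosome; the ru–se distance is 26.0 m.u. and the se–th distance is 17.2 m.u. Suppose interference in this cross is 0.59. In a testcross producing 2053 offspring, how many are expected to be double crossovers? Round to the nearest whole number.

38

Map distances give recombination frequencies of 0.260 and 0.172 for the two intervals.
With interference 0.59 (so coincidence = 0.41), expected double-crossover frequency = 0.260 × 0.172 × 0.41 = 0.01834.
Expected number = 0.01834 × 2053 = 37.64 ≈ 38.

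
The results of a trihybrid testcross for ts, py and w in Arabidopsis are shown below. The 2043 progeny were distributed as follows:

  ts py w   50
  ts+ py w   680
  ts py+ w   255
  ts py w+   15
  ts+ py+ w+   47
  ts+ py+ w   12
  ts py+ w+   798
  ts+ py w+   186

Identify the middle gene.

The two most frequent reciprocal classes, ts py+ w+ and ts+ py w, are the parental types, so the F1 was ts py+ w+ / ts+ py w.
The two rarest classes, ts py w+ and ts+ py+ w, are the double crossovers. Comparing them with the parentals, only the py allele has switched, so py is the middle locus and the order is ts – py – w.

py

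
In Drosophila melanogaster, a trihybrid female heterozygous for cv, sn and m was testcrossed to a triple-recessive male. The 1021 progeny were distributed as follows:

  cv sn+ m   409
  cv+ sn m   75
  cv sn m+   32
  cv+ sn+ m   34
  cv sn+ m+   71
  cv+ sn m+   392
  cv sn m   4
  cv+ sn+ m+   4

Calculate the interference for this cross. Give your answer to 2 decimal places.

The two most frequent reciprocal classes, cv+ sn m+ and cv sn+ m, are the parental types, so the F1 was cv+ sn m+ / cv sn+ m.
The two rarest classes, cv+ sn+ m+ and cv sn m, are the double crossovers. Comparing them with the parentals, only the sn allele has switched, so sn is the middle locus and the order is cv – sn – m.
cv–sn: (66 + 8)/1021 = 0.0725; sn–m: (146 + 8)/1021 = 0.1508.
Expected DCO frequency = 0.0725 × 0.1508 ≈ 0.01093; observed = 8/1021 ≈ 0.00784.
Coefficient of coincidence = 0.00784/0.01093 ≈ 0.72; interference = 1 − 0.72 = 0.28.

0.28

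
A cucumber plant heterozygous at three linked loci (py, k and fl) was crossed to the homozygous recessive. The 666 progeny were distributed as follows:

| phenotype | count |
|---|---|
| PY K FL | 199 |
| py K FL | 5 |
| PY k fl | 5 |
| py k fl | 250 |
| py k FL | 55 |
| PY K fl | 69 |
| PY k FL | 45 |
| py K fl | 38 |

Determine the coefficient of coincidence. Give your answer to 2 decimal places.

0.53

The two most frequent reciprocal classes, py k fl and PY K FL, are the parental types, so the F1 was py k fl / PY K FL.
The two rarest classes, PY k fl and py K FL, are the double crossovers. Comparing them with the parentals, only the py allele has switched, so py is the middle locus and the order is k – py – fl.
k–py: (83 + 10)/666 = 0.1396; py–fl: (124 + 10)/666 = 0.2012.
Expected DCO frequency = 0.1396 × 0.2012 ≈ 0.02809; observed = 10/666 ≈ 0.01502.
Coefficient of coincidence = 0.01502/0.02809 ≈ 0.53.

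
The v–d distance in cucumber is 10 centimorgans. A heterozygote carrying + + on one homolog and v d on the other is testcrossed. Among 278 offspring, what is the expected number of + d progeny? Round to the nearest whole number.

14

A map distance of 10 centimorgans corresponds to a recombination frequency of 0.100.
The F1 is + + / v d, so + d is a recombinant gamete class with expected frequency r/2 = 0.100/2 = 0.0500.
Expected number = 0.0500 × 278 = 13.90 ≈ 14.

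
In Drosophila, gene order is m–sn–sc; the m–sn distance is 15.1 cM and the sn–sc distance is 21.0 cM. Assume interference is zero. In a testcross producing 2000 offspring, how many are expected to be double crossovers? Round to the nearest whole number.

Map distances give recombination frequencies of 0.151 and 0.210 for the two intervals.
With no interference, expected double-crossover frequency = 0.151 × 0.210 = 0.03171.
Expected number = 0.03171 × 2000 = 63.42 ≈ 63.

63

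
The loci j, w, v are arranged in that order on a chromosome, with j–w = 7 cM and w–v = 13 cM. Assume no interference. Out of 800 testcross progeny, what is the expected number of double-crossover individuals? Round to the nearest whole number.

Map distances give recombination frequencies of 0.070 and 0.130 for the two intervals.
With no interference, expected double-crossover frequency = 0.070 × 0.130 = 0.00910.
Expected number = 0.00910 × 800 = 7.28 ≈ 7.

7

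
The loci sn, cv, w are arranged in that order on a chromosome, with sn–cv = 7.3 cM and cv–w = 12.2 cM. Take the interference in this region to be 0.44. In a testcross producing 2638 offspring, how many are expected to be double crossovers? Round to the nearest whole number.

13

Map distances give recombination frequencies of 0.073 and 0.122 for the two intervals.
With interference 0.44 (so coincidence = 0.56), expected double-crossover frequency = 0.073 × 0.122 × 0.56 = 0.00499.
Expected number = 0.00499 × 2638 = 13.16 ≈ 13.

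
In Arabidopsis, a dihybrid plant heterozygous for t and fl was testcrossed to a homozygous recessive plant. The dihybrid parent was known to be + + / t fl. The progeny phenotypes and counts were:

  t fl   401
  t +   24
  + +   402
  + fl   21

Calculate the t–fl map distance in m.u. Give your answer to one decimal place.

The recombinant classes are + fl and t +: 21 + 24 = 45.
Recombination frequency = 45/848 = 0.0531 ≈ 5.3%, i.e. 5.3 m.u.

5.3 m.u.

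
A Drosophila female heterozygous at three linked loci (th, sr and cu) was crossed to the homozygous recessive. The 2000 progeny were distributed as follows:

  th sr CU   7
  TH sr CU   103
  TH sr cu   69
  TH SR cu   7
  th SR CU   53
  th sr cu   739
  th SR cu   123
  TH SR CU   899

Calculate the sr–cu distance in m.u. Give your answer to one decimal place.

12.0 m.u.

The two most frequent reciprocal classes, th sr cu and TH SR CU, are the parental types, so the F1 was th sr cu / TH SR CU.
The two rarest classes, th sr CU and TH SR cu, are the double crossovers. Comparing them with the parentals, only the cu allele has switched, so cu is the middle locus and the order is th – cu – sr.
Crossovers in the cu–sr interval produce the single-crossover classes th SR cu and TH sr CU (123 + 103 = 226) plus the double crossovers (14).
RF(cu–sr) = (226 + 14) / 2000 = 240/2000 = 0.1200 → 12.0 m.u.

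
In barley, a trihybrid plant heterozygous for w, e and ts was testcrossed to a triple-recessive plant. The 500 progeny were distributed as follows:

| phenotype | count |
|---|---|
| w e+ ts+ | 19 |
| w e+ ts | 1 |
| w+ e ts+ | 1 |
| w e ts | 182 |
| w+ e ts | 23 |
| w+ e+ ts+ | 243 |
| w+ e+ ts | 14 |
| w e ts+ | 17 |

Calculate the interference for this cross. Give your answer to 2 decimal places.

The two most frequent reciprocal classes, w e ts and w+ e+ ts+, are the parental types, so the F1 was w e ts / w+ e+ ts+.
The two rarest classes, w e+ ts and w+ e ts+, are the double crossovers. Comparing them with the parentals, only the e allele has switched, so e is the middle locus and the order is ts – e – w.
ts–e: (31 + 2)/500 = 0.0660; e–w: (42 + 2)/500 = 0.0880.
Expected DCO frequency = 0.0660 × 0.0880 ≈ 0.00581; observed = 2/500 ≈ 0.00400.
Coefficient of coincidence = 0.00400/0.00581 ≈ 0.69; interference = 1 − 0.69 = 0.31.

0.31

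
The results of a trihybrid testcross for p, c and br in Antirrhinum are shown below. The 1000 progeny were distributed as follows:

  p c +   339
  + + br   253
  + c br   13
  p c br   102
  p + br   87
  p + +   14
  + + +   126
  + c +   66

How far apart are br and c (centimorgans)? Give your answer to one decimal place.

The two most frequent reciprocal classes, + + br and p c +, are the parental types, so the F1 was + + br / p c +.
The two rarest classes, + c br and p + +, are the double crossovers. Comparing them with the parentals, only the c allele has switched, so c is the middle locus and the order is p – c – br.
Crossovers in the c–br interval produce the single-crossover classes + + + and p c br (126 + 102 = 228) plus the double crossovers (27).
RF(c–br) = (228 + 27) / 1000 = 255/1000 = 0.2550 → 25.5 centimorgans.

25.5 centimorgans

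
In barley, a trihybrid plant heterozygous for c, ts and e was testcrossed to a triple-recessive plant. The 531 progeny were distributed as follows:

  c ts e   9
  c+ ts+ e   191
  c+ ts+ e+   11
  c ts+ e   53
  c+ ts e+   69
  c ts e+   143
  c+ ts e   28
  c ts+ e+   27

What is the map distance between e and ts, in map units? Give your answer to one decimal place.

The two most frequent reciprocal classes, c+ ts+ e and c ts e+, are the parental types, so the F1 was c+ ts+ e / c ts e+.
The two rarest classes, c+ ts+ e+ and c ts e, are the double crossovers. Comparing them with the parentals, only the e allele has switched, so e is the middle locus and the order is ts – e – c.
Crossovers in the ts–e interval produce the single-crossover classes c+ ts e and c ts+ e+ (28 + 27 = 55) plus the double crossovers (20).
RF(ts–e) = (55 + 20) / 531 = 75/531 = 0.1412 → 14.1 map units.

14.1 map units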